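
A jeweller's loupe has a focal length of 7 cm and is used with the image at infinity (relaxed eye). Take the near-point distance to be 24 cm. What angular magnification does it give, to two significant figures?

M = D/f = 24/7 = 3.429.

3.4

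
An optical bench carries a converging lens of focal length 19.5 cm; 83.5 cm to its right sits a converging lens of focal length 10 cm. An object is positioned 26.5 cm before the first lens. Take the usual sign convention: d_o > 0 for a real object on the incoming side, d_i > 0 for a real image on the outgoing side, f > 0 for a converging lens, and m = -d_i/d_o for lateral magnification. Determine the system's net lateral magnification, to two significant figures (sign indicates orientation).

-87

Lens 1: 1/d_i1 = 1/f_1 - 1/d_o1 = 1/19.5 - 1/26.5 = 0.01355 cm^-1, so d_i1 = 73.821 cm.
m_1 = -(73.821)/26.5 = -2.7857.
Object distance for lens 2: d_o2 = 83.5 - 73.821 = 9.679 cm.
Lens 2: 1/d_i2 = 1/f_2 - 1/d_o2 = 1/10 - 1/(9.679) = -0.00332 cm^-1, so d_i2 = -301.111 cm.
m_2 = -(-301.111)/(9.679) = 31.1111.
The system's lateral magnification is m_1 m_2 = (-2.7857)(31.1111) = -86.6667.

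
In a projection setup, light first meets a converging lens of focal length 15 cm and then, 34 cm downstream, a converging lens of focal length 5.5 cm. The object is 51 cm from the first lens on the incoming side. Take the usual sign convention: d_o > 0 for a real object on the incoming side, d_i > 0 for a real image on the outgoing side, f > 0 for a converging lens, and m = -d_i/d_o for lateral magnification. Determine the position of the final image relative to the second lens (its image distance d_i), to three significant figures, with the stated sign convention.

9.67 cm

First lens: d_i1 = 1/(1/15 - 1/51) = 21.250 cm.
Object distance for lens 2: d_o2 = 34 - 21.250 = 12.750 cm.
Second lens: d_i2 = 1/(1/5.5 - 1/(12.750)) = 9.672 cm.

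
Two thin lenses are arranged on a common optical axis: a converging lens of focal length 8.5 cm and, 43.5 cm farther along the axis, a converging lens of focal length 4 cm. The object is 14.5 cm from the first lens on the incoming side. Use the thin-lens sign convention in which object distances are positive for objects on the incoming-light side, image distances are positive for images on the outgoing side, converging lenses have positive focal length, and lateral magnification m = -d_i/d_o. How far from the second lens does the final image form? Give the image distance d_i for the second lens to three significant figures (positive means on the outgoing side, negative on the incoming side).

4.84 cm

Applying the thin-lens equation to the first lens, 1/8.5 = 1/14.5 + 1/d_i1, which gives d_i1 = 20.542 cm.
Object distance for lens 2: d_o2 = 43.5 - 20.542 = 22.958 cm.
Applying the thin-lens equation again with f_2 = 4 cm and d_o2 = 22.958 cm gives d_i2 = 4.844 cm.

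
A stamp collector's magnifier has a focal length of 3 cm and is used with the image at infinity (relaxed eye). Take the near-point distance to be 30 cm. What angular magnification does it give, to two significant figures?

10

M = D/f = 30/3 = 10.000.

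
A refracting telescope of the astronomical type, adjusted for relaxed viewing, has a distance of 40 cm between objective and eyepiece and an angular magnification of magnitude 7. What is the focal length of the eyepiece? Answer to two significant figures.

5.0 cm

In normal adjustment the tube length equals f_obj + f_eye and |M| = f_obj/f_eye.
So f_obj = 7 f_eye and 7 f_eye + f_eye = 40 cm, giving f_eye = 40/8 = 5.000 cm and f_obj = 35.000 cm.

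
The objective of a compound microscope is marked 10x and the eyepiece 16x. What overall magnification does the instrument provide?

160

The overall magnification of a compound microscope is the product of the objective and eyepiece magnifications:
M = M_obj x M_eye = 10 x 16 = 160.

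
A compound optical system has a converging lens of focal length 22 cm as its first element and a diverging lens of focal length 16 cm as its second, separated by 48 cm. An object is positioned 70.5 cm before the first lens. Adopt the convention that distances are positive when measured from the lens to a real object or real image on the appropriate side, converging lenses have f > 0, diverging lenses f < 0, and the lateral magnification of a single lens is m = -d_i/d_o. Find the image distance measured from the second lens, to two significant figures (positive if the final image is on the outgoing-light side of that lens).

Applying the thin-lens equation to the first lens, 1/22 = 1/70.5 + 1/d_i1, which gives d_i1 = 31.979 cm.
The intermediate image is 31.979 cm to the right of lens 1, so d_o2 = L - d_i1 = 48 - 31.979 = 16.021 cm.
Applying the thin-lens equation again with f_2 = -16 cm and d_o2 = 16.021 cm gives d_i2 = -8.005 cm.

-8.0 cm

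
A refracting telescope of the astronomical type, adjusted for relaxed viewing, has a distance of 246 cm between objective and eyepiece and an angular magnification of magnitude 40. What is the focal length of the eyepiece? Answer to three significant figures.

6.00 cm

In normal adjustment the tube length equals f_obj + f_eye and |M| = f_obj/f_eye.
So f_obj = 40 f_eye and 40 f_eye + f_eye = 246 cm, giving f_eye = 246/41 = 6.000 cm and f_obj = 240.000 cm.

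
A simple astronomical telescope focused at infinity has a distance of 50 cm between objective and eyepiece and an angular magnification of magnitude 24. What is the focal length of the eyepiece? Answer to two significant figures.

In normal adjustment the tube length equals f_obj + f_eye and |M| = f_obj/f_eye.
So f_obj = 24 f_eye and 24 f_eye + f_eye = 50 cm, giving f_eye = 50/25 = 2.000 cm and f_obj = 48.000 cm.

2.0 cm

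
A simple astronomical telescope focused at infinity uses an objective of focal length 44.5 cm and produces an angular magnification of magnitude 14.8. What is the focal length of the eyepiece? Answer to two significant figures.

|M| = f_obj/f_eye, so f_eye = f_obj/|M| = 44.5/14.8 = 3.007 cm.

3.0 cm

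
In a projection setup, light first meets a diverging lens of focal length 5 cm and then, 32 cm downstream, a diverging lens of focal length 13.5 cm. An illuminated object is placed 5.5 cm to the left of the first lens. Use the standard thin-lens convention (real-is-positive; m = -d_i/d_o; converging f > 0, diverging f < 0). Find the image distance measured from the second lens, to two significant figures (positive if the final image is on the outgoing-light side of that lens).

Lens 1: 1/d_i1 = 1/f_1 - 1/d_o1 = 1/(-5) - 1/5.5 = -0.38182 cm^-1, so d_i1 = -2.619 cm.
The intermediate image is virtual, 2.619 cm to the left of lens 1, so d_o2 = L - d_i1 = 32 - (-2.619) = 34.619 cm.
Lens 2: 1/d_i2 = 1/f_2 - 1/d_o2 = 1/(-13.5) - 1/(34.619) = -0.10296 cm^-1, so d_i2 = -9.713 cm.

-9.7 cm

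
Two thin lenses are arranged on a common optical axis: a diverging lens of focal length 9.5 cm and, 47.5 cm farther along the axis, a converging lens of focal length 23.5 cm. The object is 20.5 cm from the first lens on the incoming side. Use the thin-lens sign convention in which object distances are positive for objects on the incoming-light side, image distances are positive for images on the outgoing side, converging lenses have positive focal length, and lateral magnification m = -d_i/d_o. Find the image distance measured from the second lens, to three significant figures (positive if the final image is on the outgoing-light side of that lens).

41.6 cm

Lens 1: 1/d_i1 = 1/f_1 - 1/d_o1 = 1/(-9.5) - 1/20.5 = -0.15404 cm^-1, so d_i1 = -6.492 cm.
The intermediate image is virtual, 6.492 cm to the left of lens 1, so d_o2 = L - d_i1 = 47.5 - (-6.492) = 53.992 cm.
Lens 2: 1/d_i2 = 1/f_2 - 1/d_o2 = 1/23.5 - 1/(53.992) = 0.02403 cm^-1, so d_i2 = 41.612 cm.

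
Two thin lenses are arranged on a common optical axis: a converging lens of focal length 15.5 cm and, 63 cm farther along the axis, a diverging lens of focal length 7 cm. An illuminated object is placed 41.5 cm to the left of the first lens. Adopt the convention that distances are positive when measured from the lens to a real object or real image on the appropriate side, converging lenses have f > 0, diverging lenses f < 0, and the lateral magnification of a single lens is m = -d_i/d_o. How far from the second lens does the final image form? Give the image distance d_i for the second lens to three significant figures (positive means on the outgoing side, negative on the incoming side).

-5.92 cm

Lens 1: 1/d_i1 = 1/f_1 - 1/d_o1 = 1/15.5 - 1/41.5 = 0.04042 cm^-1, so d_i1 = 24.740 cm.
The intermediate image is 24.740 cm to the right of lens 1, so d_o2 = L - d_i1 = 63 - 24.740 = 38.260 cm.
Lens 2: 1/d_i2 = 1/f_2 - 1/d_o2 = 1/(-7) - 1/(38.260) = -0.16899 cm^-1, so d_i2 = -5.917 cm.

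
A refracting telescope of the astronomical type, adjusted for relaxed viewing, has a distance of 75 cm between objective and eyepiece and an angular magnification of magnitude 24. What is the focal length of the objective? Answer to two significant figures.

72 cm

In normal adjustment the tube length equals f_obj + f_eye and |M| = f_obj/f_eye.
So f_obj = 24 f_eye and 24 f_eye + f_eye = 75 cm, giving f_eye = 75/25 = 3.000 cm and f_obj = 72.000 cm.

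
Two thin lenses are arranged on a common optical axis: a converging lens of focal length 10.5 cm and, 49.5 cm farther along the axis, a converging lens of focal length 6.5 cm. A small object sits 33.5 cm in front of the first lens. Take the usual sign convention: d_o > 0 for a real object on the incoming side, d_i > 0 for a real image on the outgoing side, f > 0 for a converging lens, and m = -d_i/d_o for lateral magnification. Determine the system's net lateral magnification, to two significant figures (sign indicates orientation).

0.11

Lens 1: 1/d_i1 = 1/f_1 - 1/d_o1 = 1/10.5 - 1/33.5 = 0.06539 cm^-1, so d_i1 = 15.293 cm.
m_1 = -(15.293)/33.5 = -0.4565.
The intermediate image is 15.293 cm to the right of lens 1, so d_o2 = L - d_i1 = 49.5 - 15.293 = 34.207 cm.
Lens 2: 1/d_i2 = 1/f_2 - 1/d_o2 = 1/6.5 - 1/(34.207) = 0.12461 cm^-1, so d_i2 = 8.025 cm.
m_2 = -(8.025)/(34.207) = -0.2346.
Overall magnification: m = m_1 m_2 = 0.1071.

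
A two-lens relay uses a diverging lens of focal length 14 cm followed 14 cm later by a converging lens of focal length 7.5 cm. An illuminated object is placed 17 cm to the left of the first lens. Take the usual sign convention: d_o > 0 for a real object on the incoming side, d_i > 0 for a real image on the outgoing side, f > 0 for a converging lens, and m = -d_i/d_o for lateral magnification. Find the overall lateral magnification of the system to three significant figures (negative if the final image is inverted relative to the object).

-0.239

Applying the thin-lens equation to the first lens, 1/(-14) = 1/17 + 1/d_i1, which gives d_i1 = -7.677 cm.
Its lateral magnification is m_1 = -d_i1/d_o1 = -(-7.677)/17 = 0.4516.
The intermediate image is virtual, 7.677 cm to the left of lens 1, so d_o2 = L - d_i1 = 14 - (-7.677) = 21.677 cm.
Applying the thin-lens equation again with f_2 = 7.5 cm and d_o2 = 21.677 cm gives d_i2 = 11.468 cm.
m_2 = -(11.468)/(21.677) = -0.5290.
Overall magnification: m = m_1 m_2 = -0.2389.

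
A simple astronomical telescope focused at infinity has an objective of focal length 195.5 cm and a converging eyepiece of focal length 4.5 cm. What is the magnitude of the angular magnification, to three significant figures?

43.4

|M| = f_obj/|f_eye| = 195.5/4.5 = 43.444.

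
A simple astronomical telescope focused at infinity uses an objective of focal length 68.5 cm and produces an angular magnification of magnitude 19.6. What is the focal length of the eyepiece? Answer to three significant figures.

|M| = f_obj/f_eye, so f_eye = f_obj/|M| = 68.5/19.6 = 3.495 cm.

3.49 cm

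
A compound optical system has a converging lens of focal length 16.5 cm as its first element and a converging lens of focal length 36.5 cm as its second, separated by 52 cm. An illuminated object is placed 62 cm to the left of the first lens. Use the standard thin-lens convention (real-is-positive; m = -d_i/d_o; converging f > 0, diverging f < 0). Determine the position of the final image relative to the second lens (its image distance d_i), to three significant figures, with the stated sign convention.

-154 cm

First lens: d_i1 = 1/(1/16.5 - 1/62) = 22.484 cm.
The intermediate image is 22.484 cm to the right of lens 1, so d_o2 = L - d_i1 = 52 - 22.484 = 29.516 cm.
Second lens: d_i2 = 1/(1/36.5 - 1/(29.516)) = -154.271 cm.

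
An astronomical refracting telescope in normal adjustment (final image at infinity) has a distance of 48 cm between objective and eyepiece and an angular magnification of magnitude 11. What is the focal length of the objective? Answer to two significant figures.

In normal adjustment the tube length equals f_obj + f_eye and |M| = f_obj/f_eye.
So f_obj = 11 f_eye and 11 f_eye + f_eye = 48 cm, giving f_eye = 48/12 = 4.000 cm and f_obj = 44.000 cm.

44 cm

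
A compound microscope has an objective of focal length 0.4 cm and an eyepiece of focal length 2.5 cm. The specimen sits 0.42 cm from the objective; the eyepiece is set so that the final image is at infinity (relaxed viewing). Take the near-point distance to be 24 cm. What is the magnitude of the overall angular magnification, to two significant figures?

Objective: 1/d_i = 1/f_obj - 1/d_o = 1/0.4 - 1/0.42 = 0.11905 cm^-1, so d_i = 8.400 cm.
m_obj = -d_i/d_o = -8.400/0.42 = -20.000.
Eyepiece angular magnification (image at infinity): M_eye = D/f_e = 24/2.5 = 9.600.
Overall M = m_obj x M_eye = (-20.000)(9.600) = -192.00.
|M| = 192.00.

190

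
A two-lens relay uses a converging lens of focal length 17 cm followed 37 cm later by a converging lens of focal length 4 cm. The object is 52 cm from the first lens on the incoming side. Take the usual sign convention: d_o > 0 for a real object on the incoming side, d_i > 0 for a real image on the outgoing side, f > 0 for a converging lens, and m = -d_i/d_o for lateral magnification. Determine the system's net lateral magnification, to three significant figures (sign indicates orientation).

Lens 1: 1/d_i1 = 1/f_1 - 1/d_o1 = 1/17 - 1/52 = 0.03959 cm^-1, so d_i1 = 25.257 cm.
m_1 = -(25.257)/52 = -0.4857.
Object distance for lens 2: d_o2 = 37 - 25.257 = 11.743 cm.
Lens 2: 1/d_i2 = 1/f_2 - 1/d_o2 = 1/4 - 1/(11.743) = 0.16484 cm^-1, so d_i2 = 6.066 cm.
m_2 = -(6.066)/(11.743) = -0.5166.
Overall magnification: m = m_1 m_2 = 0.2509.

0.251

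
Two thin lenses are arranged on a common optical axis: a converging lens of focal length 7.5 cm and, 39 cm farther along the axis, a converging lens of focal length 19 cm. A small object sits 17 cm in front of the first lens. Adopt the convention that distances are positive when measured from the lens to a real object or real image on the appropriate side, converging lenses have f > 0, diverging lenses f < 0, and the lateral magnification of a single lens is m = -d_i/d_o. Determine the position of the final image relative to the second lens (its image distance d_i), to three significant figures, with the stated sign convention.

73.9 cm

Lens 1: 1/d_i1 = 1/f_1 - 1/d_o1 = 1/7.5 - 1/17 = 0.07451 cm^-1, so d_i1 = 13.421 cm.
Object distance for lens 2: d_o2 = 39 - 13.421 = 25.579 cm.
Lens 2: 1/d_i2 = 1/f_2 - 1/d_o2 = 1/19 - 1/(25.579) = 0.01354 cm^-1, so d_i2 = 73.872 cm.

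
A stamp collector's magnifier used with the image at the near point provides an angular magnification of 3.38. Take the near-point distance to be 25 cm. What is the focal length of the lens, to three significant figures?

10.5 cm

For the image at the near point, M = 1 + D/f.
f = D/(M - 1) = 25/(3.38 - 1) = 10.504 cm.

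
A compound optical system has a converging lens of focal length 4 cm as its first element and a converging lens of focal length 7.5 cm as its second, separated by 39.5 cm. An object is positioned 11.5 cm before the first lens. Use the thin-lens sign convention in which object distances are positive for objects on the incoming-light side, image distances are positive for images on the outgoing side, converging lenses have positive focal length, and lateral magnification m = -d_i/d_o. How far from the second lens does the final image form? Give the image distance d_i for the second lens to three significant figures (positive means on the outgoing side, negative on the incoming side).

First lens: d_i1 = 1/(1/4 - 1/11.5) = 6.133 cm.
That image sits 33.367 cm in front of the second lens, so d_o2 = 33.367 cm.
Second lens: d_i2 = 1/(1/7.5 - 1/(33.367)) = 9.675 cm.

9.67 cm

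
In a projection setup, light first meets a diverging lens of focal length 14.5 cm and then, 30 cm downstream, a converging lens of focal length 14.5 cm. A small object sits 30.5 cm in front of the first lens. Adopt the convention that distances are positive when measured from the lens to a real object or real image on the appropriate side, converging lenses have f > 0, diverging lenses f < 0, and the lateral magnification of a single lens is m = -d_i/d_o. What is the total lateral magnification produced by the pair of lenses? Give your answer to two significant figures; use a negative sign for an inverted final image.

Applying the thin-lens equation to the first lens, 1/(-14.5) = 1/30.5 + 1/d_i1, which gives d_i1 = -9.828 cm.
Its lateral magnification is m_1 = -d_i1/d_o1 = -(-9.828)/30.5 = 0.3222.
The intermediate image is virtual, 9.828 cm to the left of lens 1, so d_o2 = L - d_i1 = 30 - (-9.828) = 39.828 cm.
Applying the thin-lens equation again with f_2 = 14.5 cm and d_o2 = 39.828 cm gives d_i2 = 22.801 cm.
m_2 = -(22.801)/(39.828) = -0.5725.
Total m = m_1 x m_2 = (0.3222)(-0.5725) = -0.1845.

-0.18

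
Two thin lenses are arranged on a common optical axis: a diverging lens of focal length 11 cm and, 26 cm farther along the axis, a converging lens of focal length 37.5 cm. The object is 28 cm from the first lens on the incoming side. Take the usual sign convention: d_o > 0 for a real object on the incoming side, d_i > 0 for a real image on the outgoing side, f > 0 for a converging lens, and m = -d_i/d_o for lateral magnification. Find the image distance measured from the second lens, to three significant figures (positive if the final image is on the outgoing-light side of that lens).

-353 cm

Lens 1: 1/d_i1 = 1/f_1 - 1/d_o1 = 1/(-11) - 1/28 = -0.12662 cm^-1, so d_i1 = -7.897 cm.
With d_i1 < 0 the first image is virtual and lies on the object side; the object distance for lens 2 is d_o2 = 26 - (-7.897) = 33.897 cm.
Lens 2: 1/d_i2 = 1/f_2 - 1/d_o2 = 1/37.5 - 1/(33.897) = -0.00283 cm^-1, so d_i2 = -352.847 cm.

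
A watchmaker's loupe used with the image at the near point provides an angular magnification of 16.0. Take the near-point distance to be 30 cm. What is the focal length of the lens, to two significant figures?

For the image at the near point, M = 1 + D/f.
f = D/(M - 1) = 30/(16.0 - 1) = 2.000 cm.

2.0 cm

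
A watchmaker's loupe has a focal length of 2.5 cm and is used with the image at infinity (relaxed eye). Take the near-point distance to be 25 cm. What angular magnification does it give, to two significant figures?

M = D/f = 25/2.5 = 10.000.

10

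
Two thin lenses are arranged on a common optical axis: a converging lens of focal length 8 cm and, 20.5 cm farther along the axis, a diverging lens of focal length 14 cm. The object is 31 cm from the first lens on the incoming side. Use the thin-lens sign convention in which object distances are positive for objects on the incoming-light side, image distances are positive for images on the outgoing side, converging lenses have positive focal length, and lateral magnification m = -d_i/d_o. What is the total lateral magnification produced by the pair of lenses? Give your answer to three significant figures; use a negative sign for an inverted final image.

-0.205

First lens: d_i1 = 1/(1/8 - 1/31) = 10.783 cm.
m_1 = -(10.783)/31 = -0.3478.
That image sits 9.717 cm in front of the second lens, so d_o2 = 9.717 cm.
Second lens: d_i2 = 1/(1/(-14) - 1/(9.717)) = -5.736 cm.
m_2 = -(-5.736)/(9.717) = 0.5903.
Total m = m_1 x m_2 = (-0.3478)(0.5903) = -0.2053.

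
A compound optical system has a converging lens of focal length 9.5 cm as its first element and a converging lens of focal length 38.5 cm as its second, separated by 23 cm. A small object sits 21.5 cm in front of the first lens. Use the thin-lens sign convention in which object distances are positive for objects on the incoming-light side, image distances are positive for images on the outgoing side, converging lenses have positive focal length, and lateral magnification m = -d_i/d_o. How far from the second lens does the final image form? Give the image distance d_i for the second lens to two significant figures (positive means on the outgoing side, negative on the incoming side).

Lens 1: 1/d_i1 = 1/f_1 - 1/d_o1 = 1/9.5 - 1/21.5 = 0.05875 cm^-1, so d_i1 = 17.021 cm.
That image sits 5.979 cm in front of the second lens, so d_o2 = 5.979 cm.
Lens 2: 1/d_i2 = 1/f_2 - 1/d_o2 = 1/38.5 - 1/(5.979) = -0.14127 cm^-1, so d_i2 = -7.078 cm.

-7.1 cm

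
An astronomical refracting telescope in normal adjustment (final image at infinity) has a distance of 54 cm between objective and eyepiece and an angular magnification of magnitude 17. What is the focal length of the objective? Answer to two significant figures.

In normal adjustment the tube length equals f_obj + f_eye and |M| = f_obj/f_eye.
So f_obj = 17 f_eye and 17 f_eye + f_eye = 54 cm, giving f_eye = 54/18 = 3.000 cm and f_obj = 51.000 cm.

51 cm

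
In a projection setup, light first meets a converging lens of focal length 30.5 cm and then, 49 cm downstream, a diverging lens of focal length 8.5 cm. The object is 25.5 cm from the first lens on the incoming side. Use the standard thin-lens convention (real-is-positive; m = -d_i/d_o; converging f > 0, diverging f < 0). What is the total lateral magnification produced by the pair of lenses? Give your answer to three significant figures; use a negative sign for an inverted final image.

0.243

Lens 1: 1/d_i1 = 1/f_1 - 1/d_o1 = 1/30.5 - 1/25.5 = -0.00643 cm^-1, so d_i1 = -155.550 cm.
m_1 = -(-155.550)/25.5 = 6.1000.
With d_i1 < 0 the first image is virtual and lies on the object side; the object distance for lens 2 is d_o2 = 49 - (-155.550) = 204.550 cm.
Lens 2: 1/d_i2 = 1/f_2 - 1/d_o2 = 1/(-8.5) - 1/(204.550) = -0.12254 cm^-1, so d_i2 = -8.161 cm.
m_2 = -(-8.161)/(204.550) = 0.0399.
Overall magnification: m = m_1 m_2 = 0.2434.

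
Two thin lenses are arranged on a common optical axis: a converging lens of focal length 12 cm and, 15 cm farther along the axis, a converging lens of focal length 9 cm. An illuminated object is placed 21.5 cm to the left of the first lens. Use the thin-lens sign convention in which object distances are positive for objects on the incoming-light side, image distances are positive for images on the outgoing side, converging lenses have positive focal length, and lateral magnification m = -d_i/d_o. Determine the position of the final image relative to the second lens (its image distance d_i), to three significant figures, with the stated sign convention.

5.17 cm

First lens: d_i1 = 1/(1/12 - 1/21.5) = 27.158 cm.
Since 27.158 cm > 15 cm, the first image lies past the second lens and serves as a virtual object: d_o2 = L - d_i1 = -12.158 cm.
Second lens: d_i2 = 1/(1/9 - 1/(-12.158)) = 5.172 cm.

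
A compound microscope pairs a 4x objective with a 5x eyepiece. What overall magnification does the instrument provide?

The overall magnification of a compound microscope is the product of the objective and eyepiece magnifications:
M = M_obj x M_eye = 4 x 5 = 20.

20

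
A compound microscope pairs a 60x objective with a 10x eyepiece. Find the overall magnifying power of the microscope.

600

The overall magnification of a compound microscope is the product of the objective and eyepiece magnifications:
M = M_obj x M_eye = 60 x 10 = 600.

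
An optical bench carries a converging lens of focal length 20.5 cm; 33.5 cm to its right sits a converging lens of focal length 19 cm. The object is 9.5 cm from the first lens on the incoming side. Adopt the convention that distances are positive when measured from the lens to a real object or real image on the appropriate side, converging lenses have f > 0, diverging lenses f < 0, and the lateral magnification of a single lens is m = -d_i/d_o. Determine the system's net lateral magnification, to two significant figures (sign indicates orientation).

-1.1

First lens: d_i1 = 1/(1/20.5 - 1/9.5) = -17.705 cm.
m_1 = -(-17.705)/9.5 = 1.8636.
The intermediate image is virtual, 17.705 cm to the left of lens 1, so d_o2 = L - d_i1 = 33.5 - (-17.705) = 51.205 cm.
Second lens: d_i2 = 1/(1/19 - 1/(51.205)) = 30.210 cm.
m_2 = -(30.210)/(51.205) = -0.5900.
The system's lateral magnification is m_1 m_2 = (1.8636)(-0.5900) = -1.0995.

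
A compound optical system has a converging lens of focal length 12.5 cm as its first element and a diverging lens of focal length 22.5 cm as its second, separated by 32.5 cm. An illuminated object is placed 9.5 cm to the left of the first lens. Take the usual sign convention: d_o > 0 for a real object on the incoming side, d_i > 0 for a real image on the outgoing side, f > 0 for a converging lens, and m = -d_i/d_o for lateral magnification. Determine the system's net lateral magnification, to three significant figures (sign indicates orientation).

Lens 1: 1/d_i1 = 1/f_1 - 1/d_o1 = 1/12.5 - 1/9.5 = -0.02526 cm^-1, so d_i1 = -39.583 cm.
m_1 = -(-39.583)/9.5 = 4.1667.
The intermediate image is virtual, 39.583 cm to the left of lens 1, so d_o2 = L - d_i1 = 32.5 - (-39.583) = 72.083 cm.
Lens 2: 1/d_i2 = 1/f_2 - 1/d_o2 = 1/(-22.5) - 1/(72.083) = -0.05832 cm^-1, so d_i2 = -17.148 cm.
m_2 = -(-17.148)/(72.083) = 0.2379.
Overall magnification: m = m_1 m_2 = 0.9912.

0.991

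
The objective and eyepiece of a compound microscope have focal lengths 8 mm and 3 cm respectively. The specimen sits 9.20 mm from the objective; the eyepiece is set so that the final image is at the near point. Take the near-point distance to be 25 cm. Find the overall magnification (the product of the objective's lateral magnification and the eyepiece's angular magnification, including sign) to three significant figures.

-62.2

Convert to cm: f_obj = 8 mm = 0.8 cm; d_o = 9.20 mm = 0.92 cm.
Objective: 1/d_i = 1/f_obj - 1/d_o = 1/0.8 - 1/0.92 = 0.16304 cm^-1, so d_i = 6.133 cm.
m_obj = -d_i/d_o = -6.133/0.92 = -6.667.
Eyepiece angular magnification (image at near point): M_eye = 1 + D/f_e = 1 + 25/3 = 9.333.
Overall M = m_obj x M_eye = (-6.667)(9.333) = -62.22.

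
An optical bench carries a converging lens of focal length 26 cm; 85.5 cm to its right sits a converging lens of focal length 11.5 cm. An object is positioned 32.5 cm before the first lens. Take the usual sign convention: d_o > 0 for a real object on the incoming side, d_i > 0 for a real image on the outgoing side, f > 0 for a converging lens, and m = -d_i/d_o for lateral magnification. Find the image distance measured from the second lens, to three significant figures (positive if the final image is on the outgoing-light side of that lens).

Lens 1: 1/d_i1 = 1/f_1 - 1/d_o1 = 1/26 - 1/32.5 = 0.00769 cm^-1, so d_i1 = 130.000 cm.
This image would form 130.000 cm past lens 1, i.e. 44.500 cm beyond lens 2, so it is a virtual object for lens 2: d_o2 = 85.5 - 130.000 = -44.500 cm.
Lens 2: 1/d_i2 = 1/f_2 - 1/d_o2 = 1/11.5 - 1/(-44.500) = 0.10943 cm^-1, so d_i2 = 9.138 cm.

9.14 cm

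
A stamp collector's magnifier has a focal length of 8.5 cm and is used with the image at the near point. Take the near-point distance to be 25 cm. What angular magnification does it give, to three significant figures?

M = 1 + D/f = 1 + 25/8.5 = 3.941.

3.94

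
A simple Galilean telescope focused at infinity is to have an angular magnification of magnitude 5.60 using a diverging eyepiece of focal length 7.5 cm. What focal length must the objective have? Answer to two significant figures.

|M| = f_obj/|f_eye|, so f_obj = |M| x |f_eye| = 5.6 x 7.5 = 42.000 cm.

42 cm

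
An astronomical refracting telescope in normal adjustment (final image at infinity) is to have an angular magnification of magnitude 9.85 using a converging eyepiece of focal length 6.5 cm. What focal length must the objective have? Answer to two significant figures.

|M| = f_obj/|f_eye|, so f_obj = |M| x |f_eye| = 9.85 x 6.5 = 64.025 cm.

64 cm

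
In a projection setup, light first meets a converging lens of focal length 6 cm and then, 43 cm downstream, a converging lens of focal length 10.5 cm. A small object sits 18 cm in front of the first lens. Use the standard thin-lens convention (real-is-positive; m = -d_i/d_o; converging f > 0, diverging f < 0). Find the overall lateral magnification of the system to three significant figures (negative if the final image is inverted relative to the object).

0.223

First lens: d_i1 = 1/(1/6 - 1/18) = 9.000 cm.
m_1 = -(9.000)/18 = -0.5000.
The intermediate image is 9.000 cm to the right of lens 1, so d_o2 = L - d_i1 = 43 - 9.000 = 34.000 cm.
Second lens: d_i2 = 1/(1/10.5 - 1/(34.000)) = 15.191 cm.
m_2 = -(15.191)/(34.000) = -0.4468.
The system's lateral magnification is m_1 m_2 = (-0.5000)(-0.4468) = 0.2234.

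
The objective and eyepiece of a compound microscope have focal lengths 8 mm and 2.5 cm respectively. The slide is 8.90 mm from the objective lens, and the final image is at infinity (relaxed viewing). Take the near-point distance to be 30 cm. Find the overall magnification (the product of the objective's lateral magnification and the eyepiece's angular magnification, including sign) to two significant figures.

Convert to cm: f_obj = 8 mm = 0.8 cm; d_o = 8.90 mm = 0.89 cm.
Objective: 1/d_i = 1/f_obj - 1/d_o = 1/0.8 - 1/0.89 = 0.12640 cm^-1, so d_i = 7.911 cm.
m_obj = -d_i/d_o = -7.911/0.89 = -8.889.
Eyepiece angular magnification (image at infinity): M_eye = D/f_e = 30/2.5 = 12.000.
Overall M = m_obj x M_eye = (-8.889)(12.000) = -106.67.

-110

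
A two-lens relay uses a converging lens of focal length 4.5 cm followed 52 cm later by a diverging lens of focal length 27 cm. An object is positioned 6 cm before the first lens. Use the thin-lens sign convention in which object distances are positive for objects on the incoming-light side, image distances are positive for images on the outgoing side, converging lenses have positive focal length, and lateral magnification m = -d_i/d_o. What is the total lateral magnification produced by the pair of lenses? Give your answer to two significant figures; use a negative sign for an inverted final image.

-1.3

Applying the thin-lens equation to the first lens, 1/4.5 = 1/6 + 1/d_i1, which gives d_i1 = 18.000 cm.
Its lateral magnification is m_1 = -d_i1/d_o1 = -(18.000)/6 = -3.0000.
The intermediate image is 18.000 cm to the right of lens 1, so d_o2 = L - d_i1 = 52 - 18.000 = 34.000 cm.
Applying the thin-lens equation again with f_2 = -27 cm and d_o2 = 34.000 cm gives d_i2 = -15.049 cm.
m_2 = -(-15.049)/(34.000) = 0.4426.
The system's lateral magnification is m_1 m_2 = (-3.0000)(0.4426) = -1.3279.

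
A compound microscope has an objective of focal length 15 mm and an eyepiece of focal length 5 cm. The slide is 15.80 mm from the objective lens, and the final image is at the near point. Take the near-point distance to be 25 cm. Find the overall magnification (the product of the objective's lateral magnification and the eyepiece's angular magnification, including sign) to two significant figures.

-110

Convert to cm: f_obj = 15 mm = 1.5 cm; d_o = 15.80 mm = 1.58 cm.
Objective: 1/d_i = 1/f_obj - 1/d_o = 1/1.5 - 1/1.58 = 0.03376 cm^-1, so d_i = 29.625 cm.
m_obj = -d_i/d_o = -29.625/1.58 = -18.750.
Eyepiece angular magnification (image at near point): M_eye = 1 + D/f_e = 1 + 25/5 = 6.000.
Overall M = m_obj x M_eye = (-18.750)(6.000) = -112.50.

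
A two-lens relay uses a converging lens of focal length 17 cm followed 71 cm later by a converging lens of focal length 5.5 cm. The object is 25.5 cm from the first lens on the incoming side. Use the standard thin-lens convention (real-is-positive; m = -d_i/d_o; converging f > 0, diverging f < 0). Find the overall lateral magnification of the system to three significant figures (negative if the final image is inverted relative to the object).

0.759

First lens: d_i1 = 1/(1/17 - 1/25.5) = 51.000 cm.
m_1 = -(51.000)/25.5 = -2.0000.
That image sits 20.000 cm in front of the second lens, so d_o2 = 20.000 cm.
Second lens: d_i2 = 1/(1/5.5 - 1/(20.000)) = 7.586 cm.
m_2 = -(7.586)/(20.000) = -0.3793.
The system's lateral magnification is m_1 m_2 = (-2.0000)(-0.3793) = 0.7586.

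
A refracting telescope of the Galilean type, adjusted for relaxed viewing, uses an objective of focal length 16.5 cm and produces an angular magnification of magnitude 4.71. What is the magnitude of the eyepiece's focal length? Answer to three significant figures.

|M| = f_obj/|f_eye|, so |f_eye| = f_obj/|M| = 16.5/4.71 = 3.503 cm.
(The eyepiece is diverging, so its signed focal length is -3.503 cm.)

3.50 cm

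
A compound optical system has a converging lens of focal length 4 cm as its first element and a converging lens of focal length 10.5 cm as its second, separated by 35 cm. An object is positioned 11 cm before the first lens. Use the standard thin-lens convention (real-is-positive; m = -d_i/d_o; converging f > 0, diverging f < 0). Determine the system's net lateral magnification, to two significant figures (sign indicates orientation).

0.33

Lens 1: 1/d_i1 = 1/f_1 - 1/d_o1 = 1/4 - 1/11 = 0.15909 cm^-1, so d_i1 = 6.286 cm.
m_1 = -(6.286)/11 = -0.5714.
That image sits 28.714 cm in front of the second lens, so d_o2 = 28.714 cm.
Lens 2: 1/d_i2 = 1/f_2 - 1/d_o2 = 1/10.5 - 1/(28.714) = 0.06041 cm^-1, so d_i2 = 16.553 cm.
m_2 = -(16.553)/(28.714) = -0.5765.
The system's lateral magnification is m_1 m_2 = (-0.5714)(-0.5765) = 0.3294.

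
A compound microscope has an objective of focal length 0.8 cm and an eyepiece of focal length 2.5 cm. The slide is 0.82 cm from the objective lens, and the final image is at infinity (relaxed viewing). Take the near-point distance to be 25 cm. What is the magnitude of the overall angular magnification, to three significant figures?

Objective: 1/d_i = 1/f_obj - 1/d_o = 1/0.8 - 1/0.82 = 0.03049 cm^-1, so d_i = 32.800 cm.
m_obj = -d_i/d_o = -32.800/0.82 = -40.000.
Eyepiece angular magnification (image at infinity): M_eye = D/f_e = 25/2.5 = 10.000.
Overall M = m_obj x M_eye = (-40.000)(10.000) = -400.00.
|M| = 400.00.

400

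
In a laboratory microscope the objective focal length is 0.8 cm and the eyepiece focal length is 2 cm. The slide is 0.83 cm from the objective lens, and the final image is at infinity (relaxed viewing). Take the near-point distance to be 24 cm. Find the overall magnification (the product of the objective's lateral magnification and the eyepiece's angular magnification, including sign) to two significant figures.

-320

Objective: 1/d_i = 1/f_obj - 1/d_o = 1/0.8 - 1/0.83 = 0.04518 cm^-1, so d_i = 22.133 cm.
m_obj = -d_i/d_o = -22.133/0.83 = -26.667.
Eyepiece angular magnification (image at infinity): M_eye = D/f_e = 24/2 = 12.000.
Overall M = m_obj x M_eye = (-26.667)(12.000) = -320.00.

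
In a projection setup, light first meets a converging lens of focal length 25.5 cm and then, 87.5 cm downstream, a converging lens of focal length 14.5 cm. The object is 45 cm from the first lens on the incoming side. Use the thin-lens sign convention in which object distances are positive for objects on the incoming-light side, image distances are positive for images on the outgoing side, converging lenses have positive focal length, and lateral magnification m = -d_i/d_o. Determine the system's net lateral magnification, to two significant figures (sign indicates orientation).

Lens 1: 1/d_i1 = 1/f_1 - 1/d_o1 = 1/25.5 - 1/45 = 0.01699 cm^-1, so d_i1 = 58.846 cm.
m_1 = -(58.846)/45 = -1.3077.
That image sits 28.654 cm in front of the second lens, so d_o2 = 28.654 cm.
Lens 2: 1/d_i2 = 1/f_2 - 1/d_o2 = 1/14.5 - 1/(28.654) = 0.03407 cm^-1, so d_i2 = 29.355 cm.
m_2 = -(29.355)/(28.654) = -1.0245.
Total m = m_1 x m_2 = (-1.3077)(-1.0245) = 1.3397.

1.3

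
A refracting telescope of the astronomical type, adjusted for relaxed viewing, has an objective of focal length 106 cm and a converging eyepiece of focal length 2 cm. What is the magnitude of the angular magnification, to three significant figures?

|M| = f_obj/|f_eye| = 106/2 = 53.000.

53.0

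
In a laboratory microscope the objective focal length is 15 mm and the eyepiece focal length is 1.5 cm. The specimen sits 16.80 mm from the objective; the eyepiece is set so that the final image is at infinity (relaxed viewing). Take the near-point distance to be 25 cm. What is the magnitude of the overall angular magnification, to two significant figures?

140

Convert to cm: f_obj = 15 mm = 1.5 cm; d_o = 16.80 mm = 1.68 cm.
Objective: 1/d_i = 1/f_obj - 1/d_o = 1/1.5 - 1/1.68 = 0.07143 cm^-1, so d_i = 14.000 cm.
m_obj = -d_i/d_o = -14.000/1.68 = -8.333.
Eyepiece angular magnification (image at infinity): M_eye = D/f_e = 25/1.5 = 16.667.
Overall M = m_obj x M_eye = (-8.333)(16.667) = -138.89.
|M| = 138.89.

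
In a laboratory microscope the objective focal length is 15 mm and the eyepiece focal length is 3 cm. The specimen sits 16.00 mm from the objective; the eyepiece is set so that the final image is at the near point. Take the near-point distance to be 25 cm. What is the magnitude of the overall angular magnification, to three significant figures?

Convert to cm: f_obj = 15 mm = 1.5 cm; d_o = 16.00 mm = 1.60 cm.
Objective: 1/d_i = 1/f_obj - 1/d_o = 1/1.5 - 1/1.60 = 0.04167 cm^-1, so d_i = 24.000 cm.
m_obj = -d_i/d_o = -24.000/1.60 = -15.000.
Eyepiece angular magnification (image at near point): M_eye = 1 + D/f_e = 1 + 25/3 = 9.333.
Overall M = m_obj x M_eye = (-15.000)(9.333) = -140.00.
|M| = 140.00.

140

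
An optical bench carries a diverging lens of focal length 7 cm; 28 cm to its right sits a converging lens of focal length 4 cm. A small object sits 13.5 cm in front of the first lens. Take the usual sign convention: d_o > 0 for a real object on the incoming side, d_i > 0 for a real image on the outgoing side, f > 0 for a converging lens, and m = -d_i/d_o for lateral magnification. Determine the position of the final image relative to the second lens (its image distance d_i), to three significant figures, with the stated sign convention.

4.56 cm

Applying the thin-lens equation to the first lens, 1/(-7) = 1/13.5 + 1/d_i1, which gives d_i1 = -4.610 cm.
With d_i1 < 0 the first image is virtual and lies on the object side; the object distance for lens 2 is d_o2 = 28 - (-4.610) = 32.610 cm.
Applying the thin-lens equation again with f_2 = 4 cm and d_o2 = 32.610 cm gives d_i2 = 4.559 cm.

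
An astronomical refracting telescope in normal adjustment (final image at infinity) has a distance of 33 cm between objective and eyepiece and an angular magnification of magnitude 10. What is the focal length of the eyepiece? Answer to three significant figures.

3.00 cm

In normal adjustment the tube length equals f_obj + f_eye and |M| = f_obj/f_eye.
So f_obj = 10 f_eye and 10 f_eye + f_eye = 33 cm, giving f_eye = 33/11 = 3.000 cm and f_obj = 30.000 cm.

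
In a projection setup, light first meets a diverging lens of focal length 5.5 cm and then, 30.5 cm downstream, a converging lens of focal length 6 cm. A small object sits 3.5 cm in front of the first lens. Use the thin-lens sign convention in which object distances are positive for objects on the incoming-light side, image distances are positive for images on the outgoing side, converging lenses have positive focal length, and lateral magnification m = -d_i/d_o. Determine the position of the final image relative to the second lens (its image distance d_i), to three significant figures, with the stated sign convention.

Lens 1: 1/d_i1 = 1/f_1 - 1/d_o1 = 1/(-5.5) - 1/3.5 = -0.46753 cm^-1, so d_i1 = -2.139 cm.
With d_i1 < 0 the first image is virtual and lies on the object side; the object distance for lens 2 is d_o2 = 30.5 - (-2.139) = 32.639 cm.
Lens 2: 1/d_i2 = 1/f_2 - 1/d_o2 = 1/6 - 1/(32.639) = 0.13603 cm^-1, so d_i2 = 7.351 cm.

7.35 cm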